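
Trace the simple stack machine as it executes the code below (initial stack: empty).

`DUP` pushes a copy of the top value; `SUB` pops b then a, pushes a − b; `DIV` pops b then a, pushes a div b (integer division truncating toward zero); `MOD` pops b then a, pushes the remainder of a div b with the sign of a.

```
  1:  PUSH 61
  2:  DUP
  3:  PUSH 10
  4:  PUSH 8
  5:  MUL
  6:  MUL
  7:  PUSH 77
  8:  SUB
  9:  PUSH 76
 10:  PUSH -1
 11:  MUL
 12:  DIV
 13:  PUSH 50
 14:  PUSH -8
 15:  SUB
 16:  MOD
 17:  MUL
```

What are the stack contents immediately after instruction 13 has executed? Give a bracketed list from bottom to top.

PUSH 61 → [61]
DUP     → [61, 61]
PUSH 10 → [61, 61, 10]
PUSH 8  → [61, 61, 10, 8]
MUL     → [61, 61, 80]
MUL     → [61, 4880]
PUSH 77 → [61, 4880, 77]
SUB     → [61, 4803]
PUSH 76 → [61, 4803, 76]
PUSH -1 → [61, 4803, 76, -1]
MUL     → [61, 4803, -76]
DIV     → [61, -63]
PUSH 50 → [61, -63, 50]

[61, -63, 50]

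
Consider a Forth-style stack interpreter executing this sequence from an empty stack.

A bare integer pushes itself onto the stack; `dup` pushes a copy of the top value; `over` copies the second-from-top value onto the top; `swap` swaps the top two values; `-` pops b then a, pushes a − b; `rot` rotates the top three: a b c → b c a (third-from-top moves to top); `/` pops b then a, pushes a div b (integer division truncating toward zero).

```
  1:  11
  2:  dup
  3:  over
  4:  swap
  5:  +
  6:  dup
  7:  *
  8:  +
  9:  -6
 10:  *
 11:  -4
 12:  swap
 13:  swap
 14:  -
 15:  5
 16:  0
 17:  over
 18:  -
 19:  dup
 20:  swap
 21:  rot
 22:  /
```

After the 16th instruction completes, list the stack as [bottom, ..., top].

11   -> [11]
dup  -> [11, 11]
over -> [11, 11, 11]
swap -> [11, 11, 11]
+    -> [11, 22]
dup  -> [11, 22, 22]
*    -> [11, 484]
+    -> [495]
-6   -> [495, -6]
*    -> [-2970]
-4   -> [-2970, -4]
swap -> [-4, -2970]
swap -> [-2970, -4]
-    -> [-2966]
5    -> [-2966, 5]
0    -> [-2966, 5, 0]

[-2966, 5, 0]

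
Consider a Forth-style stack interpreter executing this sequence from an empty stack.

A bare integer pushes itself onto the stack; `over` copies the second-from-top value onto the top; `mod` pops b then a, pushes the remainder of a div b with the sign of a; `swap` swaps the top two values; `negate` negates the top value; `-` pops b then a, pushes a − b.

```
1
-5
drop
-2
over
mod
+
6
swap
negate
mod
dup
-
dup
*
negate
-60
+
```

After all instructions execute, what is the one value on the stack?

-60

1      → 1
-5     → 1 -5
drop   → 1
-2     → 1 -2
over   → 1 -2 1
mod    → 1 0
+      → 1
6      → 1 6
swap   → 6 1
negate → 6 -1
mod    → 0
dup    → 0 0
-      → 0
dup    → 0 0
*      → 0
negate → 0
-60    → 0 -60
+      → -60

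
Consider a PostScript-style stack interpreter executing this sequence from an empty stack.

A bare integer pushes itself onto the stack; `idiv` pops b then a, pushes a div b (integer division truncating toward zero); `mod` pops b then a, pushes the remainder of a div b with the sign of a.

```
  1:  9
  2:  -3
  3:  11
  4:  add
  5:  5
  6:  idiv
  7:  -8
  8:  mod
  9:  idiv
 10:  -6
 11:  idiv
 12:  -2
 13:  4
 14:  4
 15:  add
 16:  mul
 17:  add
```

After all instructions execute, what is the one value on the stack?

-17

9     [9]
-3    [9, -3]
11    [9, -3, 11]
add   [9, 8]
5     [9, 8, 5]
idiv  [9, 1]
-8    [9, 1, -8]
mod   [9, 1]
idiv  [9]
-6    [9, -6]
idiv  [-1]
-2    [-1, -2]
4     [-1, -2, 4]
4     [-1, -2, 4, 4]
add   [-1, -2, 8]
mul   [-1, -16]
add   [-17]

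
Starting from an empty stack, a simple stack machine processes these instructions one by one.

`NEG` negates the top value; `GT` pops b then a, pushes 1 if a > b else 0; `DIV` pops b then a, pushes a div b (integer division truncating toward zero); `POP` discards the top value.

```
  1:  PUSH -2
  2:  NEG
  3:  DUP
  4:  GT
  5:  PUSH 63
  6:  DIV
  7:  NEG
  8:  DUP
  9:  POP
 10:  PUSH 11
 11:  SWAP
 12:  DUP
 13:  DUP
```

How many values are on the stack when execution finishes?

PUSH -2 : -2
NEG     : 2
DUP     : 2 2
GT      : 0
PUSH 63 : 0 63
DIV     : 0
NEG     : 0
DUP     : 0 0
POP     : 0
PUSH 11 : 0 11
SWAP    : 11 0
DUP     : 11 0 0
DUP     : 11 0 0 0

4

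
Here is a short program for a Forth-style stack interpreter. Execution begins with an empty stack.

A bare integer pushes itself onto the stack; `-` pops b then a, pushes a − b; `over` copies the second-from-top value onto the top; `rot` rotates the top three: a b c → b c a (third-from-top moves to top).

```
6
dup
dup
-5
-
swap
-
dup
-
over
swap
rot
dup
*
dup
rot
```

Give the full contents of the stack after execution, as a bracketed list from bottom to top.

[6, 36, 36, 0]

6    -> 6
dup  -> 6 6
dup  -> 6 6 6
-5   -> 6 6 6 -5
-    -> 6 6 11
swap -> 6 11 6
-    -> 6 5
dup  -> 6 5 5
-    -> 6 0
over -> 6 0 6
swap -> 6 6 0
rot  -> 6 0 6
dup  -> 6 0 6 6
*    -> 6 0 36
dup  -> 6 0 36 36
rot  -> 6 36 36 0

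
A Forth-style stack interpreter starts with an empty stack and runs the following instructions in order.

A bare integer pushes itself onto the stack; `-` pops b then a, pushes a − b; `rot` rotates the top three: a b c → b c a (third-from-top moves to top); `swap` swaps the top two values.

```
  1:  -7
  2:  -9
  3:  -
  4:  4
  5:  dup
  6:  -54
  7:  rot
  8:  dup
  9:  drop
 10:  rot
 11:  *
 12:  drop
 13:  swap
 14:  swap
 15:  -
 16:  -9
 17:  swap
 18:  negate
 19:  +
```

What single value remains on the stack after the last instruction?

-7     → [-7]
-9     → [-7, -9]
-      → [2]
4      → [2, 4]
dup    → [2, 4, 4]
-54    → [2, 4, 4, -54]
rot    → [2, 4, -54, 4]
dup    → [2, 4, -54, 4, 4]
drop   → [2, 4, -54, 4]
rot    → [2, -54, 4, 4]
*      → [2, -54, 16]
drop   → [2, -54]
swap   → [-54, 2]
swap   → [2, -54]
-      → [56]
-9     → [56, -9]
swap   → [-9, 56]
negate → [-9, -56]
+      → [-65]

-65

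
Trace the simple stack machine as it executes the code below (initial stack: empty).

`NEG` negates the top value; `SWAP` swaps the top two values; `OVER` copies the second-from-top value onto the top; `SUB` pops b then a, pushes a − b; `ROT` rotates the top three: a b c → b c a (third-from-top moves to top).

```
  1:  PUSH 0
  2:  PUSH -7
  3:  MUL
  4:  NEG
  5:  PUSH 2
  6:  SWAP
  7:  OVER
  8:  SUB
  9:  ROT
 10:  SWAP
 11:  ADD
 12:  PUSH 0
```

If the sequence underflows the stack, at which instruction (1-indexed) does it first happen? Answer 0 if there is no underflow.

PUSH 0   [0]
PUSH -7  [0, -7]
MUL      [0]
NEG      [0]
PUSH 2   [0, 2]
SWAP     [2, 0]
OVER     [2, 0, 2]
SUB      [2, -2]
ROT  — needs 3 operands, stack has 2 → underflow

9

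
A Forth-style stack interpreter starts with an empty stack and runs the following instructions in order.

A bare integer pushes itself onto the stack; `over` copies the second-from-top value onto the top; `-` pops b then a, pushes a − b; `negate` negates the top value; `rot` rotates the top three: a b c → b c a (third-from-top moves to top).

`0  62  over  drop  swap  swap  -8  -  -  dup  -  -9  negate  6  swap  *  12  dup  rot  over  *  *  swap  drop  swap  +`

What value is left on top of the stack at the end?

0      → [0]
62     → [0, 62]
over   → [0, 62, 0]
drop   → [0, 62]
swap   → [62, 0]
swap   → [0, 62]
-8     → [0, 62, -8]
-      → [0, 70]
-      → [-70]
dup    → [-70, -70]
-      → [0]
-9     → [0, -9]
negate → [0, 9]
6      → [0, 9, 6]
swap   → [0, 6, 9]
*      → [0, 54]
12     → [0, 54, 12]
dup    → [0, 54, 12, 12]
rot    → [0, 12, 12, 54]
over   → [0, 12, 12, 54, 12]
*      → [0, 12, 12, 648]
*      → [0, 12, 7776]
swap   → [0, 7776, 12]
drop   → [0, 7776]
swap   → [7776, 0]
+      → [7776]

7776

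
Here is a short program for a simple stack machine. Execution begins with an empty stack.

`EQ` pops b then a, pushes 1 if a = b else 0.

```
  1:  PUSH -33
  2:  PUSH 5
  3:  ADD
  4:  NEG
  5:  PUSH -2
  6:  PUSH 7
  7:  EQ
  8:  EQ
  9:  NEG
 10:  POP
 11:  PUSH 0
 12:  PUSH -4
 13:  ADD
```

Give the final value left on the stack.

PUSH -33 : -33
PUSH 5   : -33 5
ADD      : -28
NEG      : 28
PUSH -2  : 28 -2
PUSH 7   : 28 -2 7
EQ       : 28 0
EQ       : 0
NEG      : 0
POP      : (empty)
PUSH 0   : 0
PUSH -4  : 0 -4
ADD      : -4

-4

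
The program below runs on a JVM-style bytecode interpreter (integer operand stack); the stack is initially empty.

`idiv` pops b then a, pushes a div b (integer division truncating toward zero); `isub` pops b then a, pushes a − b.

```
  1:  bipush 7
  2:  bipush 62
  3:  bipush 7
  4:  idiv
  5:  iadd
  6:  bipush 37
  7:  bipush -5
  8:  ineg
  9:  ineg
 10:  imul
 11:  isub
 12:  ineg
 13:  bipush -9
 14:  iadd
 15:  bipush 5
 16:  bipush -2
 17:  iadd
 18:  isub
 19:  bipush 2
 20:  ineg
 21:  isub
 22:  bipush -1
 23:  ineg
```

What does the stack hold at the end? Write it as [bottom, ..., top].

[-210, 1]

bipush 7  -> 7
bipush 62 -> 7 62
bipush 7  -> 7 62 7
idiv      -> 7 8
iadd      -> 15
bipush 37 -> 15 37
bipush -5 -> 15 37 -5
ineg      -> 15 37 5
ineg      -> 15 37 -5
imul      -> 15 -185
isub      -> 200
ineg      -> -200
bipush -9 -> -200 -9
iadd      -> -209
bipush 5  -> -209 5
bipush -2 -> -209 5 -2
iadd      -> -209 3
isub      -> -212
bipush 2  -> -212 2
ineg      -> -212 -2
isub      -> -210
bipush -1 -> -210 -1
ineg      -> -210 1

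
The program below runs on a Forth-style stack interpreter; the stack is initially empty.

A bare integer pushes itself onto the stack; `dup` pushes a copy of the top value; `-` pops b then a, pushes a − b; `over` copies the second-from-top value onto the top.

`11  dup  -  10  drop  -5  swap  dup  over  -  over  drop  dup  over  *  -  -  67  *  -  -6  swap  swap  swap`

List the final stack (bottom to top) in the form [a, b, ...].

[-6, -5]

11   : 11
dup  : 11 11
-    : 0
10   : 0 10
drop : 0
-5   : 0 -5
swap : -5 0
dup  : -5 0 0
over : -5 0 0 0
-    : -5 0 0
over : -5 0 0 0
drop : -5 0 0
dup  : -5 0 0 0
over : -5 0 0 0 0
*    : -5 0 0 0
-    : -5 0 0
-    : -5 0
67   : -5 0 67
*    : -5 0
-    : -5
-6   : -5 -6
swap : -6 -5
swap : -5 -6
swap : -6 -5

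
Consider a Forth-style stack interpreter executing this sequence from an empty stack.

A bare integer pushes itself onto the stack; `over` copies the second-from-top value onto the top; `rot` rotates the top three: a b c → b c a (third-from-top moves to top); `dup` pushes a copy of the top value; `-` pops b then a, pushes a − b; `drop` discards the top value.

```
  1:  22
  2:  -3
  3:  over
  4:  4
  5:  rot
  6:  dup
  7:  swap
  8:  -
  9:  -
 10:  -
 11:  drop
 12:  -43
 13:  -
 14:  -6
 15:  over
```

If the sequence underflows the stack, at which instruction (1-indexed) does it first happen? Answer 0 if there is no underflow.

0

22    22
-3    22 -3
over  22 -3 22
4     22 -3 22 4
rot   22 22 4 -3
dup   22 22 4 -3 -3
swap  22 22 4 -3 -3
-     22 22 4 0
-     22 22 4
-     22 18
drop  22
-43   22 -43
-     65
-6    65 -6
over  65 -6 65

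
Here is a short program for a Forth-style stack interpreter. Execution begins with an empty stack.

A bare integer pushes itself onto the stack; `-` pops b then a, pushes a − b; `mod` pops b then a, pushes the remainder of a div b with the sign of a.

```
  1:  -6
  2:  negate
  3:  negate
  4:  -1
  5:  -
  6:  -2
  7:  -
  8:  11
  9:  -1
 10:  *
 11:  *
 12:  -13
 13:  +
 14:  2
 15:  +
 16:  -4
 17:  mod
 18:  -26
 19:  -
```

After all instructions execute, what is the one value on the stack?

-6     → [-6]
negate → [6]
negate → [-6]
-1     → [-6, -1]
-      → [-5]
-2     → [-5, -2]
-      → [-3]
11     → [-3, 11]
-1     → [-3, 11, -1]
*      → [-3, -11]
*      → [33]
-13    → [33, -13]
+      → [20]
2      → [20, 2]
+      → [22]
-4     → [22, -4]
mod    → [2]
-26    → [2, -26]
-      → [28]

28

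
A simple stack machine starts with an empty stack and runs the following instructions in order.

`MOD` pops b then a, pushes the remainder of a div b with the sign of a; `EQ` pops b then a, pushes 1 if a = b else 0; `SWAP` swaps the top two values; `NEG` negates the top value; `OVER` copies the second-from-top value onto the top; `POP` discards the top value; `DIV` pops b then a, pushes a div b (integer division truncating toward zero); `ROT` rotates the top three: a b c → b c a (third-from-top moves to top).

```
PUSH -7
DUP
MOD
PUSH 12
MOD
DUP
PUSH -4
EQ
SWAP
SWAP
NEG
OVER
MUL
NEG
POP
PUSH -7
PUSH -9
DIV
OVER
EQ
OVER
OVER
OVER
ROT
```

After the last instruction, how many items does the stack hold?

PUSH -7 : -7
DUP     : -7 -7
MOD     : 0
PUSH 12 : 0 12
MOD     : 0
DUP     : 0 0
PUSH -4 : 0 0 -4
EQ      : 0 0
SWAP    : 0 0
SWAP    : 0 0
NEG     : 0 0
OVER    : 0 0 0
MUL     : 0 0
NEG     : 0 0
POP     : 0
PUSH -7 : 0 -7
PUSH -9 : 0 -7 -9
DIV     : 0 0
OVER    : 0 0 0
EQ      : 0 1
OVER    : 0 1 0
OVER    : 0 1 0 1
OVER    : 0 1 0 1 0
ROT     : 0 1 1 0 0

5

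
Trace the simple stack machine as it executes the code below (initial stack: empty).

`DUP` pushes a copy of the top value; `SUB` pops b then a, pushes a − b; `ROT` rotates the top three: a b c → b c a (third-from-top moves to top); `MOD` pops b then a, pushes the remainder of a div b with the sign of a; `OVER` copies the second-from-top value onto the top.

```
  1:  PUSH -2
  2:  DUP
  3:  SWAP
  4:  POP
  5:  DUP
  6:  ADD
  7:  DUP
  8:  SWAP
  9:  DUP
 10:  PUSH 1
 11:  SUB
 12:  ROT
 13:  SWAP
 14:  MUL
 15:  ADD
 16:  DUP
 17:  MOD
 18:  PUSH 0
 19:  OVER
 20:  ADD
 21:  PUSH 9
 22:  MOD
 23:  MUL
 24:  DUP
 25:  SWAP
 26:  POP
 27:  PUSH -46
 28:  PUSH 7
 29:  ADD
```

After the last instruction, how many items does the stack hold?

PUSH -2  → [-2]
DUP      → [-2, -2]
SWAP     → [-2, -2]
POP      → [-2]
DUP      → [-2, -2]
ADD      → [-4]
DUP      → [-4, -4]
SWAP     → [-4, -4]
DUP      → [-4, -4, -4]
PUSH 1   → [-4, -4, -4, 1]
SUB      → [-4, -4, -5]
ROT      → [-4, -5, -4]
SWAP     → [-4, -4, -5]
MUL      → [-4, 20]
ADD      → [16]
DUP      → [16, 16]
MOD      → [0]
PUSH 0   → [0, 0]
OVER     → [0, 0, 0]
ADD      → [0, 0]
PUSH 9   → [0, 0, 9]
MOD      → [0, 0]
MUL      → [0]
DUP      → [0, 0]
SWAP     → [0, 0]
POP      → [0]
PUSH -46 → [0, -46]
PUSH 7   → [0, -46, 7]
ADD      → [0, -39]

2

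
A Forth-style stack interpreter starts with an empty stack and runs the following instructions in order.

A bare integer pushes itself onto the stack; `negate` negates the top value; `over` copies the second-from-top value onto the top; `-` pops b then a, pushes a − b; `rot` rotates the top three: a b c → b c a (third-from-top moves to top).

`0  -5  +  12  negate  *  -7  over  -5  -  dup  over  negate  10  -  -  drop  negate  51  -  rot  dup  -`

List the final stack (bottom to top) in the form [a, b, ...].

0      -> 0
-5     -> 0 -5
+      -> -5
12     -> -5 12
negate -> -5 -12
*      -> 60
-7     -> 60 -7
over   -> 60 -7 60
-5     -> 60 -7 60 -5
-      -> 60 -7 65
dup    -> 60 -7 65 65
over   -> 60 -7 65 65 65
negate -> 60 -7 65 65 -65
10     -> 60 -7 65 65 -65 10
-      -> 60 -7 65 65 -75
-      -> 60 -7 65 140
drop   -> 60 -7 65
negate -> 60 -7 -65
51     -> 60 -7 -65 51
-      -> 60 -7 -116
rot    -> -7 -116 60
dup    -> -7 -116 60 60
-      -> -7 -116 0

[-7, -116, 0]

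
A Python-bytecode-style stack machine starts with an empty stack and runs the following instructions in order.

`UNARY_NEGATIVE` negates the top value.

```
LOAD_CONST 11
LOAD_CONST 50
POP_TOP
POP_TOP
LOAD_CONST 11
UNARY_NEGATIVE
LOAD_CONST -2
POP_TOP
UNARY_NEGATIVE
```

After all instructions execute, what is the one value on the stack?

LOAD_CONST 11  -> [11]
LOAD_CONST 50  -> [11, 50]
POP_TOP        -> [11]
POP_TOP        -> []
LOAD_CONST 11  -> [11]
UNARY_NEGATIVE -> [-11]
LOAD_CONST -2  -> [-11, -2]
POP_TOP        -> [-11]
UNARY_NEGATIVE -> [11]

11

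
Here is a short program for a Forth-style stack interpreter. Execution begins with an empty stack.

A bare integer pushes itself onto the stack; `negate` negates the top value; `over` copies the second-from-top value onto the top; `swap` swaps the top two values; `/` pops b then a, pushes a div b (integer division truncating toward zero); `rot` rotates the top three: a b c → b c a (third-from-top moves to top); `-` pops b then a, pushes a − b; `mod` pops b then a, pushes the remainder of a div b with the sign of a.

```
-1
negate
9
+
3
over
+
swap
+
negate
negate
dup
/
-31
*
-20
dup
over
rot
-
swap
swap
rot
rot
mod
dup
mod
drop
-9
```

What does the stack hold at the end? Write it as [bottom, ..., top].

[0, -9]

-1     -> -1
negate -> 1
9      -> 1 9
+      -> 10
3      -> 10 3
over   -> 10 3 10
+      -> 10 13
swap   -> 13 10
+      -> 23
negate -> -23
negate -> 23
dup    -> 23 23
/      -> 1
-31    -> 1 -31
*      -> -31
-20    -> -31 -20
dup    -> -31 -20 -20
over   -> -31 -20 -20 -20
rot    -> -31 -20 -20 -20
-      -> -31 -20 0
swap   -> -31 0 -20
swap   -> -31 -20 0
rot    -> -20 0 -31
rot    -> 0 -31 -20
mod    -> 0 -11
dup    -> 0 -11 -11
mod    -> 0 0
drop   -> 0
-9     -> 0 -9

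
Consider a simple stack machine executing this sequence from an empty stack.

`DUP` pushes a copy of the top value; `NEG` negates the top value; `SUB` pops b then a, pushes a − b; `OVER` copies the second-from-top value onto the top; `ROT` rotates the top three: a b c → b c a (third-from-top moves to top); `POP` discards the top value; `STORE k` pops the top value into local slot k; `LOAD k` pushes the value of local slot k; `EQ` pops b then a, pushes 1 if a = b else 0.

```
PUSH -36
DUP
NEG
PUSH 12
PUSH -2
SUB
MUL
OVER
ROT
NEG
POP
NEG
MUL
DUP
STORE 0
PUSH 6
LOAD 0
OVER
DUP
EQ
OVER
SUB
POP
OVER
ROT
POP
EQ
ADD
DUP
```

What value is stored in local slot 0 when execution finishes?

PUSH -36 → -36
DUP      → -36 -36
NEG      → -36 36
PUSH 12  → -36 36 12
PUSH -2  → -36 36 12 -2
SUB      → -36 36 14
MUL      → -36 504
OVER     → -36 504 -36
ROT      → 504 -36 -36
NEG      → 504 -36 36
POP      → 504 -36
NEG      → 504 36
MUL      → 18144
DUP      → 18144 18144
STORE 0  → 18144
PUSH 6   → 18144 6
LOAD 0   → 18144 6 18144
OVER     → 18144 6 18144 6
DUP      → 18144 6 18144 6 6
EQ       → 18144 6 18144 1
OVER     → 18144 6 18144 1 18144
SUB      → 18144 6 18144 -18143
POP      → 18144 6 18144
OVER     → 18144 6 18144 6
ROT      → 18144 18144 6 6
POP      → 18144 18144 6
EQ       → 18144 0
ADD      → 18144
DUP      → 18144 18144

18144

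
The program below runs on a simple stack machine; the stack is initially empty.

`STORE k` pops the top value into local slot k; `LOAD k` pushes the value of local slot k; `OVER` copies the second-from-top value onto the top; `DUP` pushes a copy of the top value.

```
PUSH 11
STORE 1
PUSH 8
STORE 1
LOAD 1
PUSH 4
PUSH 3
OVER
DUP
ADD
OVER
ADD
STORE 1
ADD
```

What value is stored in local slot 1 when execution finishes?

11

PUSH 11  11
STORE 1  (empty)
PUSH 8   8
STORE 1  (empty)
LOAD 1   8
PUSH 4   8 4
PUSH 3   8 4 3
OVER     8 4 3 4
DUP      8 4 3 4 4
ADD      8 4 3 8
OVER     8 4 3 8 3
ADD      8 4 3 11
STORE 1  8 4 3
ADD      8 7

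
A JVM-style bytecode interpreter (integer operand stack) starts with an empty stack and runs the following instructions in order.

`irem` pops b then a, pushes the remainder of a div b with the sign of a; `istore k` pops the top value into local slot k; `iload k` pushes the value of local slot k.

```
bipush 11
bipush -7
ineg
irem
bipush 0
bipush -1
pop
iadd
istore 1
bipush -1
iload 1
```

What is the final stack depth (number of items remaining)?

2

bipush 11  11
bipush -7  11 -7
ineg       11 7
irem       4
bipush 0   4 0
bipush -1  4 0 -1
pop        4 0
iadd       4
istore 1   (empty)
bipush -1  -1
iload 1    -1 4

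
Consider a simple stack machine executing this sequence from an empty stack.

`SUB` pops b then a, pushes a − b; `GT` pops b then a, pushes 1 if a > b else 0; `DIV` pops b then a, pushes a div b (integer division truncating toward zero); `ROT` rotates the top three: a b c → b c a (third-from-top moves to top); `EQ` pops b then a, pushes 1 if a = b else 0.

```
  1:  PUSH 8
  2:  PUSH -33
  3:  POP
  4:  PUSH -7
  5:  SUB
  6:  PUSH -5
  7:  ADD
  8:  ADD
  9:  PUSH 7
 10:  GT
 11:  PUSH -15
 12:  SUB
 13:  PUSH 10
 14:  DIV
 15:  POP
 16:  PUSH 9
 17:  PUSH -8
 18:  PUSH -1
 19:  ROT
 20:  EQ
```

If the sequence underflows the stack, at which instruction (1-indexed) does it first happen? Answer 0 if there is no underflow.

PUSH 8    8
PUSH -33  8 -33
POP       8
PUSH -7   8 -7
SUB       15
PUSH -5   15 -5
ADD       10
ADD  — needs 2 operands, stack has 1 → underflow

8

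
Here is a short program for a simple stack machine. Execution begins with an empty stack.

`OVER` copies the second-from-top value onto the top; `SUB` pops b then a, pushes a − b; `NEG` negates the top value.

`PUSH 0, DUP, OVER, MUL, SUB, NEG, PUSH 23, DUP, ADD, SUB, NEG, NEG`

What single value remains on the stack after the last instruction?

-46

PUSH 0  → [0]
DUP     → [0, 0]
OVER    → [0, 0, 0]
MUL     → [0, 0]
SUB     → [0]
NEG     → [0]
PUSH 23 → [0, 23]
DUP     → [0, 23, 23]
ADD     → [0, 46]
SUB     → [-46]
NEG     → [46]
NEG     → [-46]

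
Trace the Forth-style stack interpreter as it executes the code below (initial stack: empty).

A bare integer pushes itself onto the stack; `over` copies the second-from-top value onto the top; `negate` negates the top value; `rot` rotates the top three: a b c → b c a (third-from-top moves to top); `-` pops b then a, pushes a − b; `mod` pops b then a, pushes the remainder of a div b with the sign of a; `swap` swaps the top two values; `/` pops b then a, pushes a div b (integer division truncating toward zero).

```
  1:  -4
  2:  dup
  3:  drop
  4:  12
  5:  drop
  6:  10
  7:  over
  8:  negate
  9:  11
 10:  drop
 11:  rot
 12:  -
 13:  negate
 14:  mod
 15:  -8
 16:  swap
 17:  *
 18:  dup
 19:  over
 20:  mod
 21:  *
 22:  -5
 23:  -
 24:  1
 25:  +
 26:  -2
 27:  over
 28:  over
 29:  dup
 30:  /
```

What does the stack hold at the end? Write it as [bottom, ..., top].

-4     → [-4]
dup    → [-4, -4]
drop   → [-4]
12     → [-4, 12]
drop   → [-4]
10     → [-4, 10]
over   → [-4, 10, -4]
negate → [-4, 10, 4]
11     → [-4, 10, 4, 11]
drop   → [-4, 10, 4]
rot    → [10, 4, -4]
-      → [10, 8]
negate → [10, -8]
mod    → [2]
-8     → [2, -8]
swap   → [-8, 2]
*      → [-16]
dup    → [-16, -16]
over   → [-16, -16, -16]
mod    → [-16, 0]
*      → [0]
-5     → [0, -5]
-      → [5]
1      → [5, 1]
+      → [6]
-2     → [6, -2]
over   → [6, -2, 6]
over   → [6, -2, 6, -2]
dup    → [6, -2, 6, -2, -2]
/      → [6, -2, 6, 1]

[6, -2, 6, 1]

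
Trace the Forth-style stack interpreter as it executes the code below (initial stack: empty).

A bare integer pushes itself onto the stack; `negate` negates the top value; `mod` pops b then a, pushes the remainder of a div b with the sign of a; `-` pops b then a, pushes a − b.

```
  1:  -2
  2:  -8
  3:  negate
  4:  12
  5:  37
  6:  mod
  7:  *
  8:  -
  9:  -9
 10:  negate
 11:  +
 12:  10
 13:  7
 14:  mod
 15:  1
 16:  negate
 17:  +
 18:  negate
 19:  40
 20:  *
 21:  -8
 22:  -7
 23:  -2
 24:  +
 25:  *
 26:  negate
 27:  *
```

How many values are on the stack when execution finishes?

2

-2     → -2
-8     → -2 -8
negate → -2 8
12     → -2 8 12
37     → -2 8 12 37
mod    → -2 8 12
*      → -2 96
-      → -98
-9     → -98 -9
negate → -98 9
+      → -89
10     → -89 10
7      → -89 10 7
mod    → -89 3
1      → -89 3 1
negate → -89 3 -1
+      → -89 2
negate → -89 -2
40     → -89 -2 40
*      → -89 -80
-8     → -89 -80 -8
-7     → -89 -80 -8 -7
-2     → -89 -80 -8 -7 -2
+      → -89 -80 -8 -9
*      → -89 -80 72
negate → -89 -80 -72
*      → -89 5760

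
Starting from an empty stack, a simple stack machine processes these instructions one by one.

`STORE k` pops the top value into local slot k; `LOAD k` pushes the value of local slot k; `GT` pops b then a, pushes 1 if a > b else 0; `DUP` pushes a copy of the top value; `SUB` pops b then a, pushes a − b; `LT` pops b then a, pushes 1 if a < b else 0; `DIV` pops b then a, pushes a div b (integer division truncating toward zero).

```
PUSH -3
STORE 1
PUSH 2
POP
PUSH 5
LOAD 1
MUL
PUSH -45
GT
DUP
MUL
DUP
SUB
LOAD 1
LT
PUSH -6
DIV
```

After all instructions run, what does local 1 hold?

PUSH -3  : -3
STORE 1  : (empty)
PUSH 2   : 2
POP      : (empty)
PUSH 5   : 5
LOAD 1   : 5 -3
MUL      : -15
PUSH -45 : -15 -45
GT       : 1
DUP      : 1 1
MUL      : 1
DUP      : 1 1
SUB      : 0
LOAD 1   : 0 -3
LT       : 0
PUSH -6  : 0 -6
DIV      : 0

-3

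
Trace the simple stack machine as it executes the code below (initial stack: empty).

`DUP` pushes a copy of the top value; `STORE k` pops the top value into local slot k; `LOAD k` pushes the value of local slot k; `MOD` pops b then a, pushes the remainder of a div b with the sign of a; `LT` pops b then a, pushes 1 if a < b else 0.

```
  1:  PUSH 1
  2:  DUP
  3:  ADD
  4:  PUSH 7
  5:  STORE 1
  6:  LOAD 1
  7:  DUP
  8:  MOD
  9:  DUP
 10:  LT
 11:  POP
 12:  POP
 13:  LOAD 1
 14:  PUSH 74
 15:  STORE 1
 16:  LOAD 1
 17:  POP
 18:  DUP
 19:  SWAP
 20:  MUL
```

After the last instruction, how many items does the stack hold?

PUSH 1   1
DUP      1 1
ADD      2
PUSH 7   2 7
STORE 1  2
LOAD 1   2 7
DUP      2 7 7
MOD      2 0
DUP      2 0 0
LT       2 0
POP      2
POP      (empty)
LOAD 1   7
PUSH 74  7 74
STORE 1  7
LOAD 1   7 74
POP      7
DUP      7 7
SWAP     7 7
MUL      49

1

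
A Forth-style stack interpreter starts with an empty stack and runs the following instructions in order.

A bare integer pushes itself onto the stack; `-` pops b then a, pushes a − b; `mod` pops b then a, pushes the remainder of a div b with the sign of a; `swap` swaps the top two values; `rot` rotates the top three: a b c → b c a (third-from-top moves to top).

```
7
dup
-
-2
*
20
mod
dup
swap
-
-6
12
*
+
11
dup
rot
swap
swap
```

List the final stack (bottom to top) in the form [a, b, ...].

7    → 7
dup  → 7 7
-    → 0
-2   → 0 -2
*    → 0
20   → 0 20
mod  → 0
dup  → 0 0
swap → 0 0
-    → 0
-6   → 0 -6
12   → 0 -6 12
*    → 0 -72
+    → -72
11   → -72 11
dup  → -72 11 11
rot  → 11 11 -72
swap → 11 -72 11
swap → 11 11 -72

[11, 11, -72]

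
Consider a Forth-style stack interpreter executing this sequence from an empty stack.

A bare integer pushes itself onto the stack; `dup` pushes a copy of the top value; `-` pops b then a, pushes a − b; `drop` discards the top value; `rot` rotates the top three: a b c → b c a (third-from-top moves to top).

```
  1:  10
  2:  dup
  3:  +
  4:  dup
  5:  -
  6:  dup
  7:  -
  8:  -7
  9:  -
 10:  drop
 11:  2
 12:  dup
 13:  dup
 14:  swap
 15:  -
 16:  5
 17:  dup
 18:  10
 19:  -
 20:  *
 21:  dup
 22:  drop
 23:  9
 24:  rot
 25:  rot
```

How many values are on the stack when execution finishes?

4

10   → 10
dup  → 10 10
+    → 20
dup  → 20 20
-    → 0
dup  → 0 0
-    → 0
-7   → 0 -7
-    → 7
drop → (empty)
2    → 2
dup  → 2 2
dup  → 2 2 2
swap → 2 2 2
-    → 2 0
5    → 2 0 5
dup  → 2 0 5 5
10   → 2 0 5 5 10
-    → 2 0 5 -5
*    → 2 0 -25
dup  → 2 0 -25 -25
drop → 2 0 -25
9    → 2 0 -25 9
rot  → 2 -25 9 0
rot  → 2 9 0 -25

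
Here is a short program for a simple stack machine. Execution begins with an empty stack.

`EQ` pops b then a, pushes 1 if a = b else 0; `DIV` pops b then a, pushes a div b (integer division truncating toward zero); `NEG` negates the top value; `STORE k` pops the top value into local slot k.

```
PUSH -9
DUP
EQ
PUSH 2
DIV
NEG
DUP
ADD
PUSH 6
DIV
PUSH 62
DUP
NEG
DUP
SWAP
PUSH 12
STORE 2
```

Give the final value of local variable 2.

PUSH -9 -> [-9]
DUP     -> [-9, -9]
EQ      -> [1]
PUSH 2  -> [1, 2]
DIV     -> [0]
NEG     -> [0]
DUP     -> [0, 0]
ADD     -> [0]
PUSH 6  -> [0, 6]
DIV     -> [0]
PUSH 62 -> [0, 62]
DUP     -> [0, 62, 62]
NEG     -> [0, 62, -62]
DUP     -> [0, 62, -62, -62]
SWAP    -> [0, 62, -62, -62]
PUSH 12 -> [0, 62, -62, -62, 12]
STORE 2 -> [0, 62, -62, -62]

12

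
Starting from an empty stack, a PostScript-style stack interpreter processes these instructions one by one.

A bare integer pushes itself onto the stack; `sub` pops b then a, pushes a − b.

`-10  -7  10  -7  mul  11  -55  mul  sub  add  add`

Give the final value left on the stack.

-10 → -10
-7  → -10 -7
10  → -10 -7 10
-7  → -10 -7 10 -7
mul → -10 -7 -70
11  → -10 -7 -70 11
-55 → -10 -7 -70 11 -55
mul → -10 -7 -70 -605
sub → -10 -7 535
add → -10 528
add → 518

518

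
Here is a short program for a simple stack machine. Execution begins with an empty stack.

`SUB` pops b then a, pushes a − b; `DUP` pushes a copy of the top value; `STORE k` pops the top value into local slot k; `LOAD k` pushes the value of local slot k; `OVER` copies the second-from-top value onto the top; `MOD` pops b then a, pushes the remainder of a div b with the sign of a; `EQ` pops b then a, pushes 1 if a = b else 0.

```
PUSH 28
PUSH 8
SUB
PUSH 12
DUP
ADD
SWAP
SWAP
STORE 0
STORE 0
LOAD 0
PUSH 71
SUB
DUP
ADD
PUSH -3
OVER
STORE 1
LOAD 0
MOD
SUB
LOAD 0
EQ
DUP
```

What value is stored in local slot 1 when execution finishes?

PUSH 28 -> [28]
PUSH 8  -> [28, 8]
SUB     -> [20]
PUSH 12 -> [20, 12]
DUP     -> [20, 12, 12]
ADD     -> [20, 24]
SWAP    -> [24, 20]
SWAP    -> [20, 24]
STORE 0 -> [20]
STORE 0 -> []
LOAD 0  -> [20]
PUSH 71 -> [20, 71]
SUB     -> [-51]
DUP     -> [-51, -51]
ADD     -> [-102]
PUSH -3 -> [-102, -3]
OVER    -> [-102, -3, -102]
STORE 1 -> [-102, -3]
LOAD 0  -> [-102, -3, 20]
MOD     -> [-102, -3]
SUB     -> [-99]
LOAD 0  -> [-99, 20]
EQ      -> [0]
DUP     -> [0, 0]

-102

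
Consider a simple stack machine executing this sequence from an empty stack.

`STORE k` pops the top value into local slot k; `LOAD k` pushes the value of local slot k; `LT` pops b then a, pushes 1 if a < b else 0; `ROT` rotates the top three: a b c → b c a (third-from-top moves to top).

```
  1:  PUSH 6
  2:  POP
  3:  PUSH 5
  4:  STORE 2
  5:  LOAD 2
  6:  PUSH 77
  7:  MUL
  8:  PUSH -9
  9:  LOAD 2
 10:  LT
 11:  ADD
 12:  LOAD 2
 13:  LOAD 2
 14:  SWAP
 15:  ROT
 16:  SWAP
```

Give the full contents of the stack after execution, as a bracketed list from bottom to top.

[5, 386, 5]

PUSH 6  : 6
POP     : (empty)
PUSH 5  : 5
STORE 2 : (empty)
LOAD 2  : 5
PUSH 77 : 5 77
MUL     : 385
PUSH -9 : 385 -9
LOAD 2  : 385 -9 5
LT      : 385 1
ADD     : 386
LOAD 2  : 386 5
LOAD 2  : 386 5 5
SWAP    : 386 5 5
ROT     : 5 5 386
SWAP    : 5 386 5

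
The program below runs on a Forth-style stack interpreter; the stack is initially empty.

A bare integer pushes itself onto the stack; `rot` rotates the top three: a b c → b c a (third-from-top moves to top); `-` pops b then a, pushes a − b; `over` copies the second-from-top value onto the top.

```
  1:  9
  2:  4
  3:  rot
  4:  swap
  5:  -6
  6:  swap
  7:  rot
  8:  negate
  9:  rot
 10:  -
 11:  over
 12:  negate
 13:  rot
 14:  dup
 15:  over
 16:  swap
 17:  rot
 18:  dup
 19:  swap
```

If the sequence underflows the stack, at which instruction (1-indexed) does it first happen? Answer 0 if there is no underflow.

3

9 -> [9]
4 -> [9, 4]
rot  — needs 3 operands, stack has 2 → underflow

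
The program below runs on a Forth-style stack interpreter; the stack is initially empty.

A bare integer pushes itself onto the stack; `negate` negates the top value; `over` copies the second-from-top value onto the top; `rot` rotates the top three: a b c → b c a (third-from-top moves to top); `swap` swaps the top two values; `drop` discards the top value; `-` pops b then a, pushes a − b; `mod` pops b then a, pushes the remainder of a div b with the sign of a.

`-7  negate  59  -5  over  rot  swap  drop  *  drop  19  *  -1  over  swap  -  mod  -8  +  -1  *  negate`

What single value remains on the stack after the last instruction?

125

-7     → [-7]
negate → [7]
59     → [7, 59]
-5     → [7, 59, -5]
over   → [7, 59, -5, 59]
rot    → [7, -5, 59, 59]
swap   → [7, -5, 59, 59]
drop   → [7, -5, 59]
*      → [7, -295]
drop   → [7]
19     → [7, 19]
*      → [133]
-1     → [133, -1]
over   → [133, -1, 133]
swap   → [133, 133, -1]
-      → [133, 134]
mod    → [133]
-8     → [133, -8]
+      → [125]
-1     → [125, -1]
*      → [-125]
negate → [125]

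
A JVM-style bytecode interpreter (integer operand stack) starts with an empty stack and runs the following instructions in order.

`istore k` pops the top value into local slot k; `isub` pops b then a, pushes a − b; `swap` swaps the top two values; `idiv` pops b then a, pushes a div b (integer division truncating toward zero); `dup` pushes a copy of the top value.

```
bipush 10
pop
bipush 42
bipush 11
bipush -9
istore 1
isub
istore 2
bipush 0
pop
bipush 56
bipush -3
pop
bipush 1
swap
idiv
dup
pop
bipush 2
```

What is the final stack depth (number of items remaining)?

2

bipush 10 : [10]
pop       : []
bipush 42 : [42]
bipush 11 : [42, 11]
bipush -9 : [42, 11, -9]
istore 1  : [42, 11]
isub      : [31]
istore 2  : []
bipush 0  : [0]
pop       : []
bipush 56 : [56]
bipush -3 : [56, -3]
pop       : [56]
bipush 1  : [56, 1]
swap      : [1, 56]
idiv      : [0]
dup       : [0, 0]
pop       : [0]
bipush 2  : [0, 2]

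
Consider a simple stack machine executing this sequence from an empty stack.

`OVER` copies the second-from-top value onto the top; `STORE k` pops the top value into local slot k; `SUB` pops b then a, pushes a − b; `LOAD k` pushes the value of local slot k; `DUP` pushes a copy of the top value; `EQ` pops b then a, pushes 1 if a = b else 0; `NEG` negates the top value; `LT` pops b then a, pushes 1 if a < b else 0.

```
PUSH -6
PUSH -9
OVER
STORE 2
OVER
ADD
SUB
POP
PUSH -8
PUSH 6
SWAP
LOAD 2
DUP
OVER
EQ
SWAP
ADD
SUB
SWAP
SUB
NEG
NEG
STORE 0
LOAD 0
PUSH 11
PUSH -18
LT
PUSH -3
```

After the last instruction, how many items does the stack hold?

3

PUSH -6   -6
PUSH -9   -6 -9
OVER      -6 -9 -6
STORE 2   -6 -9
OVER      -6 -9 -6
ADD       -6 -15
SUB       9
POP       (empty)
PUSH -8   -8
PUSH 6    -8 6
SWAP      6 -8
LOAD 2    6 -8 -6
DUP       6 -8 -6 -6
OVER      6 -8 -6 -6 -6
EQ        6 -8 -6 1
SWAP      6 -8 1 -6
ADD       6 -8 -5
SUB       6 -3
SWAP      -3 6
SUB       -9
NEG       9
NEG       -9
STORE 0   (empty)
LOAD 0    -9
PUSH 11   -9 11
PUSH -18  -9 11 -18
LT        -9 0
PUSH -3   -9 0 -3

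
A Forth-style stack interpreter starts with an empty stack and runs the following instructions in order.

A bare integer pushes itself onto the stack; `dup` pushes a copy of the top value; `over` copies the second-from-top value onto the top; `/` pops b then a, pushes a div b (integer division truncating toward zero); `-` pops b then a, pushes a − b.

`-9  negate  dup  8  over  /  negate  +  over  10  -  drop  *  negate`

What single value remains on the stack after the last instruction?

-81

-9      [-9]
negate  [9]
dup     [9, 9]
8       [9, 9, 8]
over    [9, 9, 8, 9]
/       [9, 9, 0]
negate  [9, 9, 0]
+       [9, 9]
over    [9, 9, 9]
10      [9, 9, 9, 10]
-       [9, 9, -1]
drop    [9, 9]
*       [81]
negate  [-81]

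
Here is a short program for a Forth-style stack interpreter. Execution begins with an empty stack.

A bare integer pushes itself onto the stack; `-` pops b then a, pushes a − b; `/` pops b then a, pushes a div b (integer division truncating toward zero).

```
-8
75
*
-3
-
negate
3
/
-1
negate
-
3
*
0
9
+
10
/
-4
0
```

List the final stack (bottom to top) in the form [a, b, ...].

-8     -> -8
75     -> -8 75
*      -> -600
-3     -> -600 -3
-      -> -597
negate -> 597
3      -> 597 3
/      -> 199
-1     -> 199 -1
negate -> 199 1
-      -> 198
3      -> 198 3
*      -> 594
0      -> 594 0
9      -> 594 0 9
+      -> 594 9
10     -> 594 9 10
/      -> 594 0
-4     -> 594 0 -4
0      -> 594 0 -4 0

[594, 0, -4, 0]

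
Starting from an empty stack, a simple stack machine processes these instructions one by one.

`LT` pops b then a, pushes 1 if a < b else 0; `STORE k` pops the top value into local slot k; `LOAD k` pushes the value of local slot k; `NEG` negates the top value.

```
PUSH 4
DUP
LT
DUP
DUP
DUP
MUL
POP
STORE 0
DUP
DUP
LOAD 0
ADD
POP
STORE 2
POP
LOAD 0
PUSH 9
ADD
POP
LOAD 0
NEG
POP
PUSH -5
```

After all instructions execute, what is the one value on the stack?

PUSH 4  -> [4]
DUP     -> [4, 4]
LT      -> [0]
DUP     -> [0, 0]
DUP     -> [0, 0, 0]
DUP     -> [0, 0, 0, 0]
MUL     -> [0, 0, 0]
POP     -> [0, 0]
STORE 0 -> [0]
DUP     -> [0, 0]
DUP     -> [0, 0, 0]
LOAD 0  -> [0, 0, 0, 0]
ADD     -> [0, 0, 0]
POP     -> [0, 0]
STORE 2 -> [0]
POP     -> []
LOAD 0  -> [0]
PUSH 9  -> [0, 9]
ADD     -> [9]
POP     -> []
LOAD 0  -> [0]
NEG     -> [0]
POP     -> []
PUSH -5 -> [-5]

-5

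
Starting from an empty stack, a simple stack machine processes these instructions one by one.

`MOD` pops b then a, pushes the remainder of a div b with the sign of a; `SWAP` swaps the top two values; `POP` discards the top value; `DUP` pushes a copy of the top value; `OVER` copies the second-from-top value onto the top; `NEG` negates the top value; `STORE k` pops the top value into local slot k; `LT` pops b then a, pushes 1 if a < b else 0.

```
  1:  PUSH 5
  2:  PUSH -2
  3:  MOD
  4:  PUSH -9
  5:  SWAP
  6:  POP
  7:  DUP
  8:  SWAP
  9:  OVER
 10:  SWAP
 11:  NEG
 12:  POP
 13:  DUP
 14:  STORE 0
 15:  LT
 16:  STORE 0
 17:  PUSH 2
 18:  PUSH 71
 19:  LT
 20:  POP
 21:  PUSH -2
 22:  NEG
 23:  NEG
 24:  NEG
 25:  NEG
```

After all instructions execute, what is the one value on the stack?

PUSH 5   [5]
PUSH -2  [5, -2]
MOD      [1]
PUSH -9  [1, -9]
SWAP     [-9, 1]
POP      [-9]
DUP      [-9, -9]
SWAP     [-9, -9]
OVER     [-9, -9, -9]
SWAP     [-9, -9, -9]
NEG      [-9, -9, 9]
POP      [-9, -9]
DUP      [-9, -9, -9]
STORE 0  [-9, -9]
LT       [0]
STORE 0  []
PUSH 2   [2]
PUSH 71  [2, 71]
LT       [1]
POP      []
PUSH -2  [-2]
NEG      [2]
NEG      [-2]
NEG      [2]
NEG      [-2]

-2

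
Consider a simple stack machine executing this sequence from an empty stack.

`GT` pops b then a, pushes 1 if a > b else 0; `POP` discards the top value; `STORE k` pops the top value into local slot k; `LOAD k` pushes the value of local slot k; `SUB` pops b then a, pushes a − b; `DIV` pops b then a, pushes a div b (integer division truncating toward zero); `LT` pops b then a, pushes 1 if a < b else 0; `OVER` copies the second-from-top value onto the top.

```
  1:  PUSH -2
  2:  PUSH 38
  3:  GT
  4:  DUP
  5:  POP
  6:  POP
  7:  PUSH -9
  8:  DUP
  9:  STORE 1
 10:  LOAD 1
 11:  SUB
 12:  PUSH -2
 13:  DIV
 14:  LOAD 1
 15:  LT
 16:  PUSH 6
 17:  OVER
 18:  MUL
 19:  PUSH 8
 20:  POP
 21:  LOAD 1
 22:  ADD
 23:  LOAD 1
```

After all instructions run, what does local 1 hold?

PUSH -2 : [-2]
PUSH 38 : [-2, 38]
GT      : [0]
DUP     : [0, 0]
POP     : [0]
POP     : []
PUSH -9 : [-9]
DUP     : [-9, -9]
STORE 1 : [-9]
LOAD 1  : [-9, -9]
SUB     : [0]
PUSH -2 : [0, -2]
DIV     : [0]
LOAD 1  : [0, -9]
LT      : [0]
PUSH 6  : [0, 6]
OVER    : [0, 6, 0]
MUL     : [0, 0]
PUSH 8  : [0, 0, 8]
POP     : [0, 0]
LOAD 1  : [0, 0, -9]
ADD     : [0, -9]
LOAD 1  : [0, -9, -9]

-9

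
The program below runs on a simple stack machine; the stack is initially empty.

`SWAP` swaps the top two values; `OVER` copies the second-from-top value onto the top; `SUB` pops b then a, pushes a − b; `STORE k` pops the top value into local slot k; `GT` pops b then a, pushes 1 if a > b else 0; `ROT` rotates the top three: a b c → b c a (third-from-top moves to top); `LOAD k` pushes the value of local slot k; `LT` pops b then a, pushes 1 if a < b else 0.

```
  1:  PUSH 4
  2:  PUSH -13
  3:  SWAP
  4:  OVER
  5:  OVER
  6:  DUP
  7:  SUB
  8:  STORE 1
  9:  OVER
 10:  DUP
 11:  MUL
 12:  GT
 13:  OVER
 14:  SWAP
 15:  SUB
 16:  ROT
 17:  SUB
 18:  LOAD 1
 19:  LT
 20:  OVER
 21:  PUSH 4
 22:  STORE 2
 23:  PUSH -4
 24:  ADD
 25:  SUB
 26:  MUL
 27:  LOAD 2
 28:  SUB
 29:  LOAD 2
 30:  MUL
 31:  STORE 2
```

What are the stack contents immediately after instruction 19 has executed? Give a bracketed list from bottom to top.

[4, 0]

PUSH 4   → 4
PUSH -13 → 4 -13
SWAP     → -13 4
OVER     → -13 4 -13
OVER     → -13 4 -13 4
DUP      → -13 4 -13 4 4
SUB      → -13 4 -13 0
STORE 1  → -13 4 -13
OVER     → -13 4 -13 4
DUP      → -13 4 -13 4 4
MUL      → -13 4 -13 16
GT       → -13 4 0
OVER     → -13 4 0 4
SWAP     → -13 4 4 0
SUB      → -13 4 4
ROT      → 4 4 -13
SUB      → 4 17
LOAD 1   → 4 17 0
LT       → 4 0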